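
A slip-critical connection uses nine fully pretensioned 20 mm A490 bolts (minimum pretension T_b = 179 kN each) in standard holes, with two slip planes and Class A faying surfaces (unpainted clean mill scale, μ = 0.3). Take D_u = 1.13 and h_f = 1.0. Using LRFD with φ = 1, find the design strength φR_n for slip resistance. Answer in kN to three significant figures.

1090 kN

R_n = μ · D_u · h_f · T_b · n_s · n_b = 0.3 × 1.13 × 1.0 × 179 × 2 × 9 = 1092 kN.
Design strength φR_n = 1 × 1092 = 1090 kN.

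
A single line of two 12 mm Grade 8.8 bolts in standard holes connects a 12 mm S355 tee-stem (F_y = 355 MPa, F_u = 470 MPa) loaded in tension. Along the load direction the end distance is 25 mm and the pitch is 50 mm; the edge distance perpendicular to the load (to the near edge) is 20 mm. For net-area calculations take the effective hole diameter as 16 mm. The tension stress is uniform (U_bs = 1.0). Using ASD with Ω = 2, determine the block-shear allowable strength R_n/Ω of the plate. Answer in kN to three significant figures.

Shear plane L_v = 25 + 1·50 = 75 mm; A_gv = 75 × 12 = 900 mm².
A_nv = (75 − 1.5·16) × 12 = 612 mm².
A_nt = (20 − 0.5·16) × 12 = 144 mm².
0.6 F_u A_nv = 172.6 kN; 0.6 F_y A_gv = 191.7 kN → shear rupture governs the shear term.
R_n = 172.6 + 1.0 × 470 × 144 / 1000 = 240.3 kN.
Allowable strength R_n/Ω = 240.3 / 2 = 120 kN.

120 kN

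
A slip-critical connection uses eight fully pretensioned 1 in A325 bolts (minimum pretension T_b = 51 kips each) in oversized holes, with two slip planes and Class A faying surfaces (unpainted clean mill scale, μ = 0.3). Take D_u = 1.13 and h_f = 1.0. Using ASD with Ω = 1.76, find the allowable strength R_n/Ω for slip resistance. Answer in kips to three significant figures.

R_n = μ · D_u · h_f · T_b · n_s · n_b = 0.3 × 1.13 × 1.0 × 51 × 2 × 8 = 276.6 kips.
Allowable strength R_n/Ω = 276.6 / 1.76 = 157 kips.

157 kips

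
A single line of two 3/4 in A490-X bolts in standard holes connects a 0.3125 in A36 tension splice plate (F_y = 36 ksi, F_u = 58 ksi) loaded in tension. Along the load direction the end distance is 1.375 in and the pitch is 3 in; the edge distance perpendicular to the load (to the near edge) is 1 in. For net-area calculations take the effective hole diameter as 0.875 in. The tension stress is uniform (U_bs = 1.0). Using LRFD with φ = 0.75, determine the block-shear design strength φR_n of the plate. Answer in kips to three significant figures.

29.8 kips

Shear plane L_v = 1.375 + 1·3 = 4.375 in; A_gv = 4.375 × 0.3125 = 1.367 in².
A_nv = (4.375 − 1.5·0.875) × 0.3125 = 0.957 in².
A_nt = (1 − 0.5·0.875) × 0.3125 = 0.1758 in².
0.6 F_u A_nv = 33.3 kips; 0.6 F_y A_gv = 29.53 kips → shear yielding governs the shear term.
R_n = 29.53 + 1.0 × 58 × 0.1758 = 39.73 kips.
Design strength φR_n = 0.75 × 39.73 = 29.8 kips.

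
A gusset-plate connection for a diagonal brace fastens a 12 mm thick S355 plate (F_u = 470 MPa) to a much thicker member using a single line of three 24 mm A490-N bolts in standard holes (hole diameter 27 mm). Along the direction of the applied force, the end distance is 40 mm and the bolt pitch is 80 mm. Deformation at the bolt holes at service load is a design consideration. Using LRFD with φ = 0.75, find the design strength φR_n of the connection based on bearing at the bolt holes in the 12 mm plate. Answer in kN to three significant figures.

Per bolt r_n = 1.2 l_c t F_u ≤ 2.4 d t F_u; upper limit = 2.4 × 24 × 12 × 470 / 1000 = 324.9 kN.
Edge bolt: l_c = 40 − 27/2 = 26.5 mm → 1.2 × 26.5 × 12 × 470 / 1000 = 179.4 → r_n = 179.4 kN.
Interior bolts: l_c = 80 − 27 = 53 mm → 1.2 × 53 × 12 × 470 / 1000 = 358.7 → r_n = 324.9 kN.
R_n = 1 × 179.4 + 2 × 324.9 = 829.1 kN.
Design strength φR_n = 0.75 × 829.1 = 622 kN.

622 kN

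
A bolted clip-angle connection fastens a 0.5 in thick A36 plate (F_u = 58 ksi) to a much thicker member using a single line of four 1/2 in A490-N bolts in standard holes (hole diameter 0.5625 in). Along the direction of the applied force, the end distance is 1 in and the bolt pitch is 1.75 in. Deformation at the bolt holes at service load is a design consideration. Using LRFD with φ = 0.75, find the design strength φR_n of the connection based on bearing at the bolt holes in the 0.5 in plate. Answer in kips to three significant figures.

Per bolt r_n = 1.2 l_c t F_u ≤ 2.4 d t F_u; upper limit = 2.4 × 0.5 × 0.5 × 58 = 34.8 kips.
Edge bolt: l_c = 1 − 0.5625/2 = 0.7188 in → 1.2 × 0.7188 × 0.5 × 58 = 25.01 → r_n = 25.01 kips.
Interior bolts: l_c = 1.75 − 0.5625 = 1.188 in → 1.2 × 1.188 × 0.5 × 58 = 41.33 → r_n = 34.8 kips.
R_n = 1 × 25.01 + 3 × 34.8 = 129.4 kips.
Design strength φR_n = 0.75 × 129.4 = 97.1 kips.

97.1 kips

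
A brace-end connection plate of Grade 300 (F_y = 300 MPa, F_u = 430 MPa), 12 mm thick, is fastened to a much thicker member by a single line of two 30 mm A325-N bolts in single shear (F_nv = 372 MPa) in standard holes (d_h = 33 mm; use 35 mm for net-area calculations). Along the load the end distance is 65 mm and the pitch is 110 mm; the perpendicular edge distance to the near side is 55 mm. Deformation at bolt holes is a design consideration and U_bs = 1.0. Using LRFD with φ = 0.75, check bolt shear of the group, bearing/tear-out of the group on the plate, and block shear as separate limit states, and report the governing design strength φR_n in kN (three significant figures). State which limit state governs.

394 kN (bolt shear governs)

Bolt shear: A_b = π·30²/4 = 706.9 mm²; R_n = 372 × 706.9 × 2 × 1 / 1000 = 525.9 kN → 0.75 × 525.9 = 394 kN.
Bearing: edge l_c = 48.5, r_n = 300.3 kN; interior l_c = 77, r_n = 371.5 kN; R_n = 300.3 + 1·371.5 = 671.8 kN → 504 kN.
Block shear: A_gv = 2100, A_nv = 1470, A_nt = 450 mm²; R_n = min(0.6F_uA_nv, 0.6F_yA_gv) + U_bs·F_u·A_nt = 571.5 kN → 429 kN.
Bolt shear governs: 394 kN.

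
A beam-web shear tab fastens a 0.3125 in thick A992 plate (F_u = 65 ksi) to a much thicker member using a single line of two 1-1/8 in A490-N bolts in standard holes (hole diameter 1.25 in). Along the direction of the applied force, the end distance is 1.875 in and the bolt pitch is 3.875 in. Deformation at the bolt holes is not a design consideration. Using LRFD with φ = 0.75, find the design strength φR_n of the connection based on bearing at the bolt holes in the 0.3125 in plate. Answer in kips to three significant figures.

Per bolt r_n = 1.5 l_c t F_u ≤ 3.0 d t F_u; upper limit = 3.0 × 1.125 × 0.3125 × 65 = 68.55 kips.
Edge bolt: l_c = 1.875 − 1.25/2 = 1.25 in → 1.5 × 1.25 × 0.3125 × 65 = 38.09 → r_n = 38.09 kips.
Interior bolts: l_c = 3.875 − 1.25 = 2.625 in → 1.5 × 2.625 × 0.3125 × 65 = 79.98 → r_n = 68.55 kips.
R_n = 1 × 38.09 + 1 × 68.55 = 106.6 kips.
Design strength φR_n = 0.75 × 106.6 = 80 kips.

80 kips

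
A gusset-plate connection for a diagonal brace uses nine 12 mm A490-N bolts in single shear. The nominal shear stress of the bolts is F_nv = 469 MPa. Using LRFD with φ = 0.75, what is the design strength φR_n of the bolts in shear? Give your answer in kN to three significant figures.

A_b = π × 12² / 4 = 113.1 mm².
R_n = F_nv · A_b · n · n_s = 469 × 113.1 × 9 × 1 / 1000 = 477.4 kN.
Design strength φR_n = 0.75 × 477.4 = 358 kN.

358 kN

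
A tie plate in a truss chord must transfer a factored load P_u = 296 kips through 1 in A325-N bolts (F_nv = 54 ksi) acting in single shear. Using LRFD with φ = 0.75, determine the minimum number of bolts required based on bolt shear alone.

10 bolts

A_b = π·1²/4 = 0.7854 in².
Per-bolt design strength φR_n = 0.75 × 54 × 0.7854 × 1 = 31.81 kips.
n ≥ 296 / 31.81 = 9.306 → use 10 bolts.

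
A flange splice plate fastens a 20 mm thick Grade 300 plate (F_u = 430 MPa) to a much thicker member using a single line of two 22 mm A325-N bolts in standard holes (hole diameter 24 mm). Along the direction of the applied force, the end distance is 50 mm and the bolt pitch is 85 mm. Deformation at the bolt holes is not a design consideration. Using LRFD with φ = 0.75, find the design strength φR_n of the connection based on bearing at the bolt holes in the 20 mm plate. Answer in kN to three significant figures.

793 kN

Per bolt r_n = 1.5 l_c t F_u ≤ 3.0 d t F_u; upper limit = 3.0 × 22 × 20 × 430 / 1000 = 567.6 kN.
Edge bolt: l_c = 50 − 24/2 = 38 mm → 1.5 × 38 × 20 × 430 / 1000 = 490.2 → r_n = 490.2 kN.
Interior bolts: l_c = 85 − 24 = 61 mm → 1.5 × 61 × 20 × 430 / 1000 = 786.9 → r_n = 567.6 kN.
R_n = 1 × 490.2 + 1 × 567.6 = 1058 kN.
Design strength φR_n = 0.75 × 1058 = 793 kN.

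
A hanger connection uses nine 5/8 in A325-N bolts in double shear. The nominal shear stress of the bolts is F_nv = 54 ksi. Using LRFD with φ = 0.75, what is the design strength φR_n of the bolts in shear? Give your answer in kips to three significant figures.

A_b = π × 0.625² / 4 = 0.3068 in².
R_n = F_nv · A_b · n · n_s = 54 × 0.3068 × 9 × 2 = 298.2 kips.
Design strength φR_n = 0.75 × 298.2 = 224 kips.

224 kips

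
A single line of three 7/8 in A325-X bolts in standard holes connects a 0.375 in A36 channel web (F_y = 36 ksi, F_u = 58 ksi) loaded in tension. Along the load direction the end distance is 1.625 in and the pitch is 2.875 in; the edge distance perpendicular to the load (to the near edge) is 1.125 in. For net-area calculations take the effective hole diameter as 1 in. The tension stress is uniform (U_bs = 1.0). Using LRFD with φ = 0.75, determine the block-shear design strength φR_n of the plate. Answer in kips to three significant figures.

Shear plane L_v = 1.625 + 2·2.875 = 7.375 in; A_gv = 7.375 × 0.375 = 2.766 in².
A_nv = (7.375 − 2.5·1) × 0.375 = 1.828 in².
A_nt = (1.125 − 0.5·1) × 0.375 = 0.2344 in².
0.6 F_u A_nv = 63.62 kips; 0.6 F_y A_gv = 59.74 kips → shear yielding governs the shear term.
R_n = 59.74 + 1.0 × 58 × 0.2344 = 73.33 kips.
Design strength φR_n = 0.75 × 73.33 = 55 kips.

55 kips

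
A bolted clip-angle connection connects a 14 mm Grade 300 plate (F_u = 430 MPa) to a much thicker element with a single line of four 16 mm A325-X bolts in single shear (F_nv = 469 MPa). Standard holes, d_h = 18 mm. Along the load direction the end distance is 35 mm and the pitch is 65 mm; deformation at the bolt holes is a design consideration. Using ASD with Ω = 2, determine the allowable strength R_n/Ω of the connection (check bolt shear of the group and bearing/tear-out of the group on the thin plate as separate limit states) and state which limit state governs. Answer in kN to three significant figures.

189 kN (bolt shear governs)

Bolt shear: A_b = π·16²/4 = 201.1 mm²; R_n = 469 × 201.1 × 4 × 1 / 1000 = 377.2 kN → 377.2 / 2 = 189 kN.
Bearing (1.2 l_c t F_u ≤ 2.4 d t F_u): upper limit = 2.4·16·14·430 / 1000 = 231.2 kN.
  Edge l_c = 35 − 18/2 = 26 → r_n = 187.8 kN; interior l_c = 65 − 18 = 47 → r_n = 231.2 kN.
  R_n,bearing = 1·187.8 + 3·231.2 = 881.3 kN → 881.3 / 2 = 441 kN.
Bolt shear governs: 189 kN.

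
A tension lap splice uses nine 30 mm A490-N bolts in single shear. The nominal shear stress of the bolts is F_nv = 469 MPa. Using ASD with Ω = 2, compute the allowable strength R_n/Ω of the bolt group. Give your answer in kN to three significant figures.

1490 kN

A_b = π × 30² / 4 = 706.9 mm².
R_n = F_nv · A_b · n · n_s = 469 × 706.9 × 9 × 1 / 1000 = 2984 kN.
Allowable strength R_n/Ω = 2984 / 2 = 1490 kN.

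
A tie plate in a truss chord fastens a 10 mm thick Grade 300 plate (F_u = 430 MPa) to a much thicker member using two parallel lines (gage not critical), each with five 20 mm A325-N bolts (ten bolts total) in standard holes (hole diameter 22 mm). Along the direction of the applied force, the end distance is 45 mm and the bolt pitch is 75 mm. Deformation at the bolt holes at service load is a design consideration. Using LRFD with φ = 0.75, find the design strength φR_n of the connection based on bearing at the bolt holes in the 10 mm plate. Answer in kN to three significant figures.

Per bolt r_n = 1.2 l_c t F_u ≤ 2.4 d t F_u; upper limit = 2.4 × 20 × 10 × 430 / 1000 = 206.4 kN.
Edge bolt: l_c = 45 − 22/2 = 34 mm → 1.2 × 34 × 10 × 430 / 1000 = 175.4 → r_n = 175.4 kN.
Interior bolts: l_c = 75 − 22 = 53 mm → 1.2 × 53 × 10 × 430 / 1000 = 273.5 → r_n = 206.4 kN.
R_n = 2 × 175.4 + 8 × 206.4 = 2002 kN.
Design strength φR_n = 0.75 × 2002 = 1500 kN.

1500 kN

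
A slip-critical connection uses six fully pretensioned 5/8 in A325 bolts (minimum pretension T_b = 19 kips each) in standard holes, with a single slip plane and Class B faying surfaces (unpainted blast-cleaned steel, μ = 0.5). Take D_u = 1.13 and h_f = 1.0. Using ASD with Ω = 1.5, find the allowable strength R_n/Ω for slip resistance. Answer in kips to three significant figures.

R_n = μ · D_u · h_f · T_b · n_s · n_b = 0.5 × 1.13 × 1.0 × 19 × 1 × 6 = 64.41 kips.
Allowable strength R_n/Ω = 64.41 / 1.5 = 42.9 kips.

42.9 kips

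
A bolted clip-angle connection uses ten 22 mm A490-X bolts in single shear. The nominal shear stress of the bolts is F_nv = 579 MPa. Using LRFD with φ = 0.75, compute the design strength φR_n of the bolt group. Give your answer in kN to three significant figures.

A_b = π × 22² / 4 = 380.1 mm².
R_n = F_nv · A_b · n · n_s = 579 × 380.1 × 10 × 1 / 1000 = 2201 kN.
Design strength φR_n = 0.75 × 2201 = 1650 kN.

1650 kN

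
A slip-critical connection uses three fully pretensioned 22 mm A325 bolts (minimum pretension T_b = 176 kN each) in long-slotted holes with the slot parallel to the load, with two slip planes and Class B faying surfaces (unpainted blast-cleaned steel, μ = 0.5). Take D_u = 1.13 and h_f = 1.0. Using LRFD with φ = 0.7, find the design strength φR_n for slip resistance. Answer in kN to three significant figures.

418 kN

R_n = μ · D_u · h_f · T_b · n_s · n_b = 0.5 × 1.13 × 1.0 × 176 × 2 × 3 = 596.6 kN.
Design strength φR_n = 0.7 × 596.6 = 418 kN.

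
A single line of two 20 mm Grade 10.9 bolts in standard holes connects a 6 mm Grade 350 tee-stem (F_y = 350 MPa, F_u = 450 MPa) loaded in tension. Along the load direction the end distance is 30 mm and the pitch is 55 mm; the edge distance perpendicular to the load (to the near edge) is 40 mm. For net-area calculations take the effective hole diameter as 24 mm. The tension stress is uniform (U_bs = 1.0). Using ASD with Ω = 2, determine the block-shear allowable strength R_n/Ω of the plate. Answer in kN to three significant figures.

77.5 kN

Shear plane L_v = 30 + 1·55 = 85 mm; A_gv = 85 × 6 = 510 mm².
A_nv = (85 − 1.5·24) × 6 = 294 mm².
A_nt = (40 − 0.5·24) × 6 = 168 mm².
0.6 F_u A_nv = 79.38 kN; 0.6 F_y A_gv = 107.1 kN → shear rupture governs the shear term.
R_n = 79.38 + 1.0 × 450 × 168 / 1000 = 155 kN.
Allowable strength R_n/Ω = 155 / 2 = 77.5 kN.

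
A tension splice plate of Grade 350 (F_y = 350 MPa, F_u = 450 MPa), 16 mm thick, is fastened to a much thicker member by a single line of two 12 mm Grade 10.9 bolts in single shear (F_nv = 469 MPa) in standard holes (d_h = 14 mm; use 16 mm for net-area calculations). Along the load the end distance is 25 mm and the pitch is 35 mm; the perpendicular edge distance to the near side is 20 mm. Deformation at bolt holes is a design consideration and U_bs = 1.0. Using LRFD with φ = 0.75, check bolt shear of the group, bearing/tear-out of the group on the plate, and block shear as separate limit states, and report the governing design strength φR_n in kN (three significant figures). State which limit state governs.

79.6 kN (bolt shear governs)

Bolt shear: A_b = π·12²/4 = 113.1 mm²; R_n = 469 × 113.1 × 2 × 1 / 1000 = 106.1 kN → 0.75 × 106.1 = 79.6 kN.
Bearing: edge l_c = 18, r_n = 155.5 kN; interior l_c = 21, r_n = 181.4 kN; R_n = 155.5 + 1·181.4 = 337 kN → 253 kN.
Block shear: A_gv = 960, A_nv = 576, A_nt = 192 mm²; R_n = min(0.6F_uA_nv, 0.6F_yA_gv) + U_bs·F_u·A_nt = 241.9 kN → 181 kN.
Bolt shear governs: 79.6 kN.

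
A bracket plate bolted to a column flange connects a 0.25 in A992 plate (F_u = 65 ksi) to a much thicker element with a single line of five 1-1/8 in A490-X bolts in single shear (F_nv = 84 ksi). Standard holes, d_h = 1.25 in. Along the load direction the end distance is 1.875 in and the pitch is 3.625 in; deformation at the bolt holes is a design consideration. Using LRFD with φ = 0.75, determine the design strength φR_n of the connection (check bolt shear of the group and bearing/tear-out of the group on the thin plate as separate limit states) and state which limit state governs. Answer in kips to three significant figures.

Bolt shear: A_b = π·1.125²/4 = 0.994 in²; R_n = 84 × 0.994 × 5 × 1 = 417.5 kips → 0.75 × 417.5 = 313 kips.
Bearing (1.2 l_c t F_u ≤ 2.4 d t F_u): upper limit = 2.4·1.125·0.25·65 = 43.87 kips.
  Edge l_c = 1.875 − 1.25/2 = 1.25 → r_n = 24.38 kips; interior l_c = 3.625 − 1.25 = 2.375 → r_n = 43.87 kips.
  R_n,bearing = 1·24.38 + 4·43.87 = 199.9 kips → 0.75 × 199.9 = 150 kips.
Bearing governs: 150 kips.

150 kips (bearing governs)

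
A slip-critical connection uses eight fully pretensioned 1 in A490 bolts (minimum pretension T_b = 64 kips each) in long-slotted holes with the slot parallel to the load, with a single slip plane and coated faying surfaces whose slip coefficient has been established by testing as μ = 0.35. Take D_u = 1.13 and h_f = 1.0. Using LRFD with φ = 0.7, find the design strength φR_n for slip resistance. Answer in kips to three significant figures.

R_n = μ · D_u · h_f · T_b · n_s · n_b = 0.35 × 1.13 × 1.0 × 64 × 1 × 8 = 202.5 kips.
Design strength φR_n = 0.7 × 202.5 = 142 kips.

142 kips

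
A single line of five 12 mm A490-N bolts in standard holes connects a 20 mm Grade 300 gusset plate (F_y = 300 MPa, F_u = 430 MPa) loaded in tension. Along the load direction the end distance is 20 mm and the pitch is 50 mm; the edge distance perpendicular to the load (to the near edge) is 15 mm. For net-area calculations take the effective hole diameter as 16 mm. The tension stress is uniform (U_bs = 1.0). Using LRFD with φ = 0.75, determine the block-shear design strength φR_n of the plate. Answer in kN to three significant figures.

Shear plane L_v = 20 + 4·50 = 220 mm; A_gv = 220 × 20 = 4400 mm².
A_nv = (220 − 4.5·16) × 20 = 2960 mm².
A_nt = (15 − 0.5·16) × 20 = 140 mm².
0.6 F_u A_nv = 763.7 kN; 0.6 F_y A_gv = 792 kN → shear rupture governs the shear term.
R_n = 763.7 + 1.0 × 430 × 140 / 1000 = 823.9 kN.
Design strength φR_n = 0.75 × 823.9 = 618 kN.

618 kN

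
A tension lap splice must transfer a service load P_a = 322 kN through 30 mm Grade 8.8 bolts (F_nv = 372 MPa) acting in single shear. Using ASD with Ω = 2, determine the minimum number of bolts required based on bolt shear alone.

3 bolts

A_b = π·30²/4 = 706.9 mm².
Per-bolt allowable strength R_n/Ω = 372 × 706.9 × 1 / 1000 / 2 = 131.5 kN.
n ≥ 322 / 131.5 = 2.449 → use 3 bolts.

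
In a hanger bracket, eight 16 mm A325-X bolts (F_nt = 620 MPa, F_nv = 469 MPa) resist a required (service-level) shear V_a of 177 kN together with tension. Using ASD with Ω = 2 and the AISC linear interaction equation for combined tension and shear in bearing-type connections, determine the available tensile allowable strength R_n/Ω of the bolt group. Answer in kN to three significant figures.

414 kN

A_b = π·16²/4 = 201.1 mm²; f_rv = 177 × 1000 / (8 × 201.1) = 110 MPa.
F'_nt = 1.3 F_nt − (Ω F_nt / F_nv) f_rv = 1.3·620 − (2·620/469)·110 = 515.1 MPa, capped at F_nt → F'_nt = 515.1 MPa.
R_n = F'_nt · A_b · n = 515.1 × 201.1 × 8 / 1000 = 828.5 kN.
Allowable strength R_n/Ω = 828.5 / 2 = 414 kN.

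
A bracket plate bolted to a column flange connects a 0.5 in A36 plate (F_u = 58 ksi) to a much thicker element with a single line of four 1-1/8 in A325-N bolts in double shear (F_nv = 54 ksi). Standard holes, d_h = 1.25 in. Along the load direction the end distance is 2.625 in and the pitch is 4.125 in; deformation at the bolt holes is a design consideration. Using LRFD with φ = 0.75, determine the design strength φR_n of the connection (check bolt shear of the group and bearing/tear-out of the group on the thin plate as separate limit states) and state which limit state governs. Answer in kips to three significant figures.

228 kips (bearing governs)

Bolt shear: A_b = π·1.125²/4 = 0.994 in²; R_n = 54 × 0.994 × 4 × 2 = 429.4 kips → 0.75 × 429.4 = 322 kips.
Bearing (1.2 l_c t F_u ≤ 2.4 d t F_u): upper limit = 2.4·1.125·0.5·58 = 78.3 kips.
  Edge l_c = 2.625 − 1.25/2 = 2 → r_n = 69.6 kips; interior l_c = 4.125 − 1.25 = 2.875 → r_n = 78.3 kips.
  R_n,bearing = 1·69.6 + 3·78.3 = 304.5 kips → 0.75 × 304.5 = 228 kips.
Bearing governs: 228 kips.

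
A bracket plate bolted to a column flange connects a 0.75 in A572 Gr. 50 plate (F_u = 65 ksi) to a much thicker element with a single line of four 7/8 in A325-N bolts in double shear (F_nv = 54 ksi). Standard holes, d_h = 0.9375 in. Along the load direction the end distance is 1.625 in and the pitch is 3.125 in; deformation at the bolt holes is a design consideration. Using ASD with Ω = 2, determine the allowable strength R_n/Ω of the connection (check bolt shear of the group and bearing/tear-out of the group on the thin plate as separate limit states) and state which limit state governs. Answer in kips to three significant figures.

Bolt shear: A_b = π·0.875²/4 = 0.6013 in²; R_n = 54 × 0.6013 × 4 × 2 = 259.8 kips → 259.8 / 2 = 130 kips.
Bearing (1.2 l_c t F_u ≤ 2.4 d t F_u): upper limit = 2.4·0.875·0.75·65 = 102.4 kips.
  Edge l_c = 1.625 − 0.9375/2 = 1.156 → r_n = 67.64 kips; interior l_c = 3.125 − 0.9375 = 2.188 → r_n = 102.4 kips.
  R_n,bearing = 1·67.64 + 3·102.4 = 374.8 kips → 374.8 / 2 = 187 kips.
Bolt shear governs: 130 kips.

130 kips (bolt shear governs)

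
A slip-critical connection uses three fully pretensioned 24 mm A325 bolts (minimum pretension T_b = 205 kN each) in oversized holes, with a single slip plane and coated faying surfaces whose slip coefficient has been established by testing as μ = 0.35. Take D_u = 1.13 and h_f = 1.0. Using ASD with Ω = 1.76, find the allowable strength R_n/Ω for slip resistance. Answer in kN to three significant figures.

R_n = μ · D_u · h_f · T_b · n_s · n_b = 0.35 × 1.13 × 1.0 × 205 × 1 × 3 = 243.2 kN.
Allowable strength R_n/Ω = 243.2 / 1.76 = 138 kN.

138 kN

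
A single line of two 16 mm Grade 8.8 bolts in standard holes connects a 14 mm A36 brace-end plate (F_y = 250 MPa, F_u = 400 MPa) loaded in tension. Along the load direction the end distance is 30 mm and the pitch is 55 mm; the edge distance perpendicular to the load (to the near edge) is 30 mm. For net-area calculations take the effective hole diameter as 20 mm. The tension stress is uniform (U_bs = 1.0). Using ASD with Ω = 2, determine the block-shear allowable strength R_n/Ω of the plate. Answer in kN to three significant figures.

145 kN

Shear plane L_v = 30 + 1·55 = 85 mm; A_gv = 85 × 14 = 1190 mm².
A_nv = (85 − 1.5·20) × 14 = 770 mm².
A_nt = (30 − 0.5·20) × 14 = 280 mm².
0.6 F_u A_nv = 184.8 kN; 0.6 F_y A_gv = 178.5 kN → shear yielding governs the shear term.
R_n = 178.5 + 1.0 × 400 × 280 / 1000 = 290.5 kN.
Allowable strength R_n/Ω = 290.5 / 2 = 145 kN.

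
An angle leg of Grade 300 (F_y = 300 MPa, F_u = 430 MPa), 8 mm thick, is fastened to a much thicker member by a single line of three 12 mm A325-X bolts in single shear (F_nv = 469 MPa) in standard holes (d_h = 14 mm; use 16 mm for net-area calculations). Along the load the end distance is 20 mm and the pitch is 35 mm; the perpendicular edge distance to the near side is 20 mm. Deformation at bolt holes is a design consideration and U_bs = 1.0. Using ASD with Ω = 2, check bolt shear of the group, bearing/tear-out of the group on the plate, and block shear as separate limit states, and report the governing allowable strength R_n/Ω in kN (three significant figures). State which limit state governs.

72.2 kN (block shear governs)

Bolt shear: A_b = π·12²/4 = 113.1 mm²; R_n = 469 × 113.1 × 3 × 1 / 1000 = 159.1 kN → 159.1 / 2 = 79.6 kN.
Bearing: edge l_c = 13, r_n = 53.66 kN; interior l_c = 21, r_n = 86.69 kN; R_n = 53.66 + 2·86.69 = 227 kN → 114 kN.
Block shear: A_gv = 720, A_nv = 400, A_nt = 96 mm²; R_n = min(0.6F_uA_nv, 0.6F_yA_gv) + U_bs·F_u·A_nt = 144.5 kN → 72.2 kN.
Block shear governs: 72.2 kN.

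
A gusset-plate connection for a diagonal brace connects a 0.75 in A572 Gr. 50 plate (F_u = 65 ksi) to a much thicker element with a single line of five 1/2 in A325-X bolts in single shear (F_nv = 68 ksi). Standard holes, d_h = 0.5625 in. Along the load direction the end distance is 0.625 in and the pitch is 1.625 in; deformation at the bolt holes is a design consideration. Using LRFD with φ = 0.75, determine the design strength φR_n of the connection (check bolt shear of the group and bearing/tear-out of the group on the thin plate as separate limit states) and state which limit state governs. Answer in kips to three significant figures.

Bolt shear: A_b = π·0.5²/4 = 0.1963 in²; R_n = 68 × 0.1963 × 5 × 1 = 66.76 kips → 0.75 × 66.76 = 50.1 kips.
Bearing (1.2 l_c t F_u ≤ 2.4 d t F_u): upper limit = 2.4·0.5·0.75·65 = 58.5 kips.
  Edge l_c = 0.625 − 0.5625/2 = 0.3438 → r_n = 20.11 kips; interior l_c = 1.625 − 0.5625 = 1.062 → r_n = 58.5 kips.
  R_n,bearing = 1·20.11 + 4·58.5 = 254.1 kips → 0.75 × 254.1 = 191 kips.
Bolt shear governs: 50.1 kips.

50.1 kips (bolt shear governs)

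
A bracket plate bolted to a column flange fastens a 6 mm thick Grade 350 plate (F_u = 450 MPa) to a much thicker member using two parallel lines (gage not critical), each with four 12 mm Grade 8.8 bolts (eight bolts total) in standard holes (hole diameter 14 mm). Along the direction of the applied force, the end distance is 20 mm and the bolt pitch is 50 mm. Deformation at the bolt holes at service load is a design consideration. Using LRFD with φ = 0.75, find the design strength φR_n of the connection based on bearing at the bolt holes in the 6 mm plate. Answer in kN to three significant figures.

413 kN

Per bolt r_n = 1.2 l_c t F_u ≤ 2.4 d t F_u; upper limit = 2.4 × 12 × 6 × 450 / 1000 = 77.76 kN.
Edge bolt: l_c = 20 − 14/2 = 13 mm → 1.2 × 13 × 6 × 450 / 1000 = 42.12 → r_n = 42.12 kN.
Interior bolts: l_c = 50 − 14 = 36 mm → 1.2 × 36 × 6 × 450 / 1000 = 116.6 → r_n = 77.76 kN.
R_n = 2 × 42.12 + 6 × 77.76 = 550.8 kN.
Design strength φR_n = 0.75 × 550.8 = 413 kN.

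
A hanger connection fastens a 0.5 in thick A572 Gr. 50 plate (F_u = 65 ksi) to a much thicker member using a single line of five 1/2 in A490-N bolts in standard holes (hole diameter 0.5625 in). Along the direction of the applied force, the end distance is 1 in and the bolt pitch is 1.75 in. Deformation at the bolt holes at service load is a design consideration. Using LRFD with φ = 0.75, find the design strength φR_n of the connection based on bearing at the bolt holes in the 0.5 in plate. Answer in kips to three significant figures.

138 kips

Per bolt r_n = 1.2 l_c t F_u ≤ 2.4 d t F_u; upper limit = 2.4 × 0.5 × 0.5 × 65 = 39 kips.
Edge bolt: l_c = 1 − 0.5625/2 = 0.7188 in → 1.2 × 0.7188 × 0.5 × 65 = 28.03 → r_n = 28.03 kips.
Interior bolts: l_c = 1.75 − 0.5625 = 1.188 in → 1.2 × 1.188 × 0.5 × 65 = 46.31 → r_n = 39 kips.
R_n = 1 × 28.03 + 4 × 39 = 184 kips.
Design strength φR_n = 0.75 × 184 = 138 kips.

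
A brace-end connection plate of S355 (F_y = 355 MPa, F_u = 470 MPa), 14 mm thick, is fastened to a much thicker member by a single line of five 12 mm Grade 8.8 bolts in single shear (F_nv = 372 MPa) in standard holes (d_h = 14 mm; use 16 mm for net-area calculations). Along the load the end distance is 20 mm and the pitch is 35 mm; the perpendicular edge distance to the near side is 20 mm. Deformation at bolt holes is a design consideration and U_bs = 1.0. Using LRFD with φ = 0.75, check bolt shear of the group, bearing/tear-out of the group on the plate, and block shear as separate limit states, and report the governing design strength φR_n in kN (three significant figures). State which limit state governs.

158 kN (bolt shear governs)

Bolt shear: A_b = π·12²/4 = 113.1 mm²; R_n = 372 × 113.1 × 5 × 1 / 1000 = 210.4 kN → 0.75 × 210.4 = 158 kN.
Bearing: edge l_c = 13, r_n = 102.6 kN; interior l_c = 21, r_n = 165.8 kN; R_n = 102.6 + 4·165.8 = 765.9 kN → 574 kN.
Block shear: A_gv = 2240, A_nv = 1232, A_nt = 168 mm²; R_n = min(0.6F_uA_nv, 0.6F_yA_gv) + U_bs·F_u·A_nt = 426.4 kN → 320 kN.
Bolt shear governs: 158 kN.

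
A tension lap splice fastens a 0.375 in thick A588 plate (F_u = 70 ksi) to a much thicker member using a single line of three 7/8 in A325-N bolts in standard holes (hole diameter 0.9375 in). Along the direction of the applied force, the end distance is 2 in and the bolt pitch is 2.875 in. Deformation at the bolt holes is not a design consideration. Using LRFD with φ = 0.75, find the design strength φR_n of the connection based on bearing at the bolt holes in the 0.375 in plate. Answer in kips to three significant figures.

149 kips

Per bolt r_n = 1.5 l_c t F_u ≤ 3.0 d t F_u; upper limit = 3.0 × 0.875 × 0.375 × 70 = 68.91 kips.
Edge bolt: l_c = 2 − 0.9375/2 = 1.531 in → 1.5 × 1.531 × 0.375 × 70 = 60.29 → r_n = 60.29 kips.
Interior bolts: l_c = 2.875 − 0.9375 = 1.938 in → 1.5 × 1.938 × 0.375 × 70 = 76.29 → r_n = 68.91 kips.
R_n = 1 × 60.29 + 2 × 68.91 = 198.1 kips.
Design strength φR_n = 0.75 × 198.1 = 149 kips.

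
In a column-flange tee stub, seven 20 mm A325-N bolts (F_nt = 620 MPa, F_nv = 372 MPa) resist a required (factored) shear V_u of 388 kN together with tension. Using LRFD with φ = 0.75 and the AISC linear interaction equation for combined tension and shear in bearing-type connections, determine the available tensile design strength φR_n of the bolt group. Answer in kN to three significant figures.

683 kN

A_b = π·20²/4 = 314.2 mm²; f_rv = 388 × 1000 / (7 × 314.2) = 176.4 MPa.
F'_nt = 1.3 F_nt − (F_nt / φF_nv) f_rv = 1.3·620 − (620/(0.75·372))·176.4 = 413.9 MPa, capped at F_nt → F'_nt = 413.9 MPa.
R_n = F'_nt · A_b · n = 413.9 × 314.2 × 7 / 1000 = 910.3 kN.
Design strength φR_n = 0.75 × 910.3 = 683 kN.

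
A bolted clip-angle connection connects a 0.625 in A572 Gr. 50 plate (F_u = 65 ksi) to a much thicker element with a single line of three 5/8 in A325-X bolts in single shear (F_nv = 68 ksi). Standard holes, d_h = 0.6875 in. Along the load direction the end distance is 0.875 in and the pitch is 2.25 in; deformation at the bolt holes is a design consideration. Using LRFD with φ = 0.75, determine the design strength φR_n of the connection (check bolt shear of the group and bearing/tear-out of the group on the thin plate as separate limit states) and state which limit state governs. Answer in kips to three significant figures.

46.9 kips (bolt shear governs)

Bolt shear: A_b = π·0.625²/4 = 0.3068 in²; R_n = 68 × 0.3068 × 3 × 1 = 62.59 kips → 0.75 × 62.59 = 46.9 kips.
Bearing (1.2 l_c t F_u ≤ 2.4 d t F_u): upper limit = 2.4·0.625·0.625·65 = 60.94 kips.
  Edge l_c = 0.875 − 0.6875/2 = 0.5312 → r_n = 25.9 kips; interior l_c = 2.25 − 0.6875 = 1.562 → r_n = 60.94 kips.
  R_n,bearing = 1·25.9 + 2·60.94 = 147.8 kips → 0.75 × 147.8 = 111 kips.
Bolt shear governs: 46.9 kips.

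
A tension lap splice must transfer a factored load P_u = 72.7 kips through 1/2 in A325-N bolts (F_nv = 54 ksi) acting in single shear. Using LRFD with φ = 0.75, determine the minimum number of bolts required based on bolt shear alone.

A_b = π·0.5²/4 = 0.1963 in².
Per-bolt design strength φR_n = 0.75 × 54 × 0.1963 × 1 = 7.952 kips.
n ≥ 72.7 / 7.952 = 9.142 → use 10 bolts.

10 bolts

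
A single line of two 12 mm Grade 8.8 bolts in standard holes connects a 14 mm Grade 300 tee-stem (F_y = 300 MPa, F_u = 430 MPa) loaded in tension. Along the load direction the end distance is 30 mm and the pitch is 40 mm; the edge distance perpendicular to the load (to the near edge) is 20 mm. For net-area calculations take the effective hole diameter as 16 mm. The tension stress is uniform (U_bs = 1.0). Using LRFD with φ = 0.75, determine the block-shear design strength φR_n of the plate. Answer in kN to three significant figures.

Shear plane L_v = 30 + 1·40 = 70 mm; A_gv = 70 × 14 = 980 mm².
A_nv = (70 − 1.5·16) × 14 = 644 mm².
A_nt = (20 − 0.5·16) × 14 = 168 mm².
0.6 F_u A_nv = 166.2 kN; 0.6 F_y A_gv = 176.4 kN → shear rupture governs the shear term.
R_n = 166.2 + 1.0 × 430 × 168 / 1000 = 238.4 kN.
Design strength φR_n = 0.75 × 238.4 = 179 kN.

179 kN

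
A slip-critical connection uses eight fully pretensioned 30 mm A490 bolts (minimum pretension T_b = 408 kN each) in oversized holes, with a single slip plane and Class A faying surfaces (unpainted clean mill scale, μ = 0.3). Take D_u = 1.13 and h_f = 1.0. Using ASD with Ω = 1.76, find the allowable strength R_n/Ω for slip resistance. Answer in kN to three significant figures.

629 kN

R_n = μ · D_u · h_f · T_b · n_s · n_b = 0.3 × 1.13 × 1.0 × 408 × 1 × 8 = 1106 kN.
Allowable strength R_n/Ω = 1106 / 1.76 = 629 kN.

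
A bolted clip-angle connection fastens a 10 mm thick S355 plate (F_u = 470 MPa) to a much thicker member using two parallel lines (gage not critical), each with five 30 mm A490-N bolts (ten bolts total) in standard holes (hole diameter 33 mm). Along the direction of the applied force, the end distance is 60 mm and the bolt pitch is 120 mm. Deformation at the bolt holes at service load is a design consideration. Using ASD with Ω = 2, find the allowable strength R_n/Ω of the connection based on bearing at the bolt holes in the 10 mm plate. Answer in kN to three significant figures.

Per bolt r_n = 1.2 l_c t F_u ≤ 2.4 d t F_u; upper limit = 2.4 × 30 × 10 × 470 / 1000 = 338.4 kN.
Edge bolt: l_c = 60 − 33/2 = 43.5 mm → 1.2 × 43.5 × 10 × 470 / 1000 = 245.3 → r_n = 245.3 kN.
Interior bolts: l_c = 120 − 33 = 87 mm → 1.2 × 87 × 10 × 470 / 1000 = 490.7 → r_n = 338.4 kN.
R_n = 2 × 245.3 + 8 × 338.4 = 3198 kN.
Allowable strength R_n/Ω = 3198 / 2 = 1600 kN.

1600 kN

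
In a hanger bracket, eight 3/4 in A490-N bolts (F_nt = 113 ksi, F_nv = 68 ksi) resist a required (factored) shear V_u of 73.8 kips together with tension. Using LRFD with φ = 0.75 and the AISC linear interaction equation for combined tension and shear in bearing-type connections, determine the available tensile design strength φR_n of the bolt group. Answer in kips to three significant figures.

267 kips

A_b = π·0.75²/4 = 0.4418 in²; f_rv = 73.8 / (8 × 0.4418) = 20.88 ksi.
F'_nt = 1.3 F_nt − (F_nt / φF_nv) f_rv = 1.3·113 − (113/(0.75·68))·20.88 = 100.6 ksi, capped at F_nt → F'_nt = 100.6 ksi.
R_n = F'_nt · A_b · n = 100.6 × 0.4418 × 8 = 355.7 kips.
Design strength φR_n = 0.75 × 355.7 = 267 kips.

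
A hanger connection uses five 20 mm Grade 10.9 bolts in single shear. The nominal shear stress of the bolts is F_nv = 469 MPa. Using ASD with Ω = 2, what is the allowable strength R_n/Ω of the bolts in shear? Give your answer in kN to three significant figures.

368 kN

A_b = π × 20² / 4 = 314.2 mm².
R_n = F_nv · A_b · n · n_s = 469 × 314.2 × 5 × 1 / 1000 = 736.7 kN.
Allowable strength R_n/Ω = 736.7 / 2 = 368 kN.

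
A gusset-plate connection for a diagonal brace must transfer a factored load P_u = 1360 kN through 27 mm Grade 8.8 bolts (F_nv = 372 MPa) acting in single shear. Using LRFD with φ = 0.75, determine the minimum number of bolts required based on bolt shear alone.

A_b = π·27²/4 = 572.6 mm².
Per-bolt design strength φR_n = 0.75 × 372 × 572.6 × 1 / 1000 = 159.7 kN.
n ≥ 1360 / 159.7 = 8.514 → use 9 bolts.

9 bolts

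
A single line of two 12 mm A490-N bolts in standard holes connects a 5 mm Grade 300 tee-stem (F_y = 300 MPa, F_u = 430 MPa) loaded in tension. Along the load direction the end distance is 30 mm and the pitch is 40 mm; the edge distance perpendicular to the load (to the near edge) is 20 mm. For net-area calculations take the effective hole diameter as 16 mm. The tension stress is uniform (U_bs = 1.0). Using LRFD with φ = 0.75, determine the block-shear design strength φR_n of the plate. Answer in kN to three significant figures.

63.9 kN

Shear plane L_v = 30 + 1·40 = 70 mm; A_gv = 70 × 5 = 350 mm².
A_nv = (70 − 1.5·16) × 5 = 230 mm².
A_nt = (20 − 0.5·16) × 5 = 60 mm².
0.6 F_u A_nv = 59.34 kN; 0.6 F_y A_gv = 63 kN → shear rupture governs the shear term.
R_n = 59.34 + 1.0 × 430 × 60 / 1000 = 85.14 kN.
Design strength φR_n = 0.75 × 85.14 = 63.9 kN.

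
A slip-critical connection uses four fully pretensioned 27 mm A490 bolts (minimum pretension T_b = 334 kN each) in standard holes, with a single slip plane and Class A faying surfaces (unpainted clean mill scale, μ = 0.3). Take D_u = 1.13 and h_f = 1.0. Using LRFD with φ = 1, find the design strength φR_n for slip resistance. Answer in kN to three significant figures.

453 kN

R_n = μ · D_u · h_f · T_b · n_s · n_b = 0.3 × 1.13 × 1.0 × 334 × 1 × 4 = 452.9 kN.
Design strength φR_n = 1 × 452.9 = 453 kN.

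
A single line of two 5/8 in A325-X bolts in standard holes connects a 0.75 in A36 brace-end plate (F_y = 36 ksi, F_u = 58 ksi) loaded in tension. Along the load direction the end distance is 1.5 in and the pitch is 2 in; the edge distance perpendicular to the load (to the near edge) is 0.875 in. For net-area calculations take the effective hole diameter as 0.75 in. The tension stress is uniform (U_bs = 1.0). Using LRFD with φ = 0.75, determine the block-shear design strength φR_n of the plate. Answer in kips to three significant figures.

Shear plane L_v = 1.5 + 1·2 = 3.5 in; A_gv = 3.5 × 0.75 = 2.625 in².
A_nv = (3.5 − 1.5·0.75) × 0.75 = 1.781 in².
A_nt = (0.875 − 0.5·0.75) × 0.75 = 0.375 in².
0.6 F_u A_nv = 61.99 kips; 0.6 F_y A_gv = 56.7 kips → shear yielding governs the shear term.
R_n = 56.7 + 1.0 × 58 × 0.375 = 78.45 kips.
Design strength φR_n = 0.75 × 78.45 = 58.8 kips.

58.8 kips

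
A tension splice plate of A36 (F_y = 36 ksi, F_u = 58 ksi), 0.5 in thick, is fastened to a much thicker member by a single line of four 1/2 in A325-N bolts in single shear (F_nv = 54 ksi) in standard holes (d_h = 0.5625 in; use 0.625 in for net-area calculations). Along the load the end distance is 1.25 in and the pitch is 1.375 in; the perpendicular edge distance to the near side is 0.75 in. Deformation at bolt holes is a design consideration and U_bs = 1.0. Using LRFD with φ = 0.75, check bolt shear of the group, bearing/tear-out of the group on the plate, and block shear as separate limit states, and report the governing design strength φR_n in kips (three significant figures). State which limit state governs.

31.8 kips (bolt shear governs)

Bolt shear: A_b = π·0.5²/4 = 0.1963 in²; R_n = 54 × 0.1963 × 4 × 1 = 42.41 kips → 0.75 × 42.41 = 31.8 kips.
Bearing: edge l_c = 0.9688, r_n = 33.71 kips; interior l_c = 0.8125, r_n = 28.27 kips; R_n = 33.71 + 3·28.27 = 118.5 kips → 88.9 kips.
Block shear: A_gv = 2.688, A_nv = 1.594, A_nt = 0.2188 in²; R_n = min(0.6F_uA_nv, 0.6F_yA_gv) + U_bs·F_u·A_nt = 68.15 kips → 51.1 kips.
Bolt shear governs: 31.8 kips.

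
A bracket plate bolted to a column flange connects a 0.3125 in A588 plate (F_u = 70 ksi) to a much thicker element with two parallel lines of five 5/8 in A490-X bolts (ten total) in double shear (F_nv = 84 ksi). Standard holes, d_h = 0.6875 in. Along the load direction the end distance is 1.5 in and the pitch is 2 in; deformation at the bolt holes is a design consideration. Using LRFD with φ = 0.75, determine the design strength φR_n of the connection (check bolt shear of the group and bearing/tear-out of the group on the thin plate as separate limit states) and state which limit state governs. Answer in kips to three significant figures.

242 kips (bearing governs)

Bolt shear: A_b = π·0.625²/4 = 0.3068 in²; R_n = 84 × 0.3068 × 10 × 2 = 515.4 kips → 0.75 × 515.4 = 387 kips.
Bearing (1.2 l_c t F_u ≤ 2.4 d t F_u): upper limit = 2.4·0.625·0.3125·70 = 32.81 kips.
  Edge l_c = 1.5 − 0.6875/2 = 1.156 → r_n = 30.35 kips; interior l_c = 2 − 0.6875 = 1.312 → r_n = 32.81 kips.
  R_n,bearing = 2·30.35 + 8·32.81 = 323.2 kips → 0.75 × 323.2 = 242 kips.
Bearing governs: 242 kips.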